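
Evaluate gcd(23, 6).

gcd(23, 6):
  23 = 3·6 + 5
  6 = 1·5 + 1
  5 = 5·1
so gcd(23, 6) = 1.

1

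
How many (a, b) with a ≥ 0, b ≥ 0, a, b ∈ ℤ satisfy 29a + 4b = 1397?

12

gcd(29, 4) = 1.
By Bézout, 29×(1) + 4×(-7) = 1.
One solution: (1, 342).
General: a = 1 + 4t, b = 342 - 29t.
a ≥ 0 ⇒ t ≥ 0; b ≥ 0 ⇒ t ≤ 11. So t ∈ [0, 11]: 12 solutions.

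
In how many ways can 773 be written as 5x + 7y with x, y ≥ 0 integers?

gcd(7, 5) = 1  (7 = 1*5 + 2, 5 = 2*2 + 1, 2 = 2*1).
Back-substituting, 5*(3) + 7*(-2) = 1.
Scale by 773: one solution is (2319, -1546). Reduce x mod 7: (2, 109).
General: x = 2 + 7t, y = 109 - 5t.
x ≥ 0 ⇒ t ≥ 0; y ≥ 0 ⇒ t ≤ 21. So t ∈ [0, 21]: 22 solutions.

22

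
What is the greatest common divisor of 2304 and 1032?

24

gcd(2304, 1032) = 24  (2304 = 2*1032 + 240, 1032 = 4*240 + 72, 240 = 3*72 + 24, 72 = 3*24).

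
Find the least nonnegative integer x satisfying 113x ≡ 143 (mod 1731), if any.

gcd(1731, 113) = 1.
1 divides 143, so solutions exist.
By Bézout, 113·(-337) + 1731·(22) = 1.
So 113·(-337) ≡ 1 (mod 1731); multiply by 143: x ≡ -48191 (mod 1731).
Smallest nonnegative: x = -48191 mod 1731 = 277.

277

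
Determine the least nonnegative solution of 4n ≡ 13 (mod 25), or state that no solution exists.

22

gcd(25, 4) = 1  (25 = 6*4 + 1, 4 = 4*1).
1 divides 13, so solutions exist.
Back-substituting, 4*(-6) + 25*(1) = 1.
So 4*(-6) ≡ 1 (mod 25); multiply by 13: n ≡ -78 (mod 25).
Smallest nonnegative: n = -78 mod 25 = 22.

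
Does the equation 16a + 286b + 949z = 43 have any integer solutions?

gcd(286, 16):
  286 = 17·16 + 14
  16 = 1·14 + 2
  14 = 7·2
so gcd(286, 16) = 2.
gcd(2, 949) = 1.
1 divides 43, so integer solutions exist.

yes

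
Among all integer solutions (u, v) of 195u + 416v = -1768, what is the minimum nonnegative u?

gcd(416, 195):
  416 = 2×195 + 26
  195 = 7×26 + 13
  26 = 2×13
so gcd(416, 195) = 13.
13 divides -1768, so solutions exist.
Back-substitute for Bézout coefficients:
  13 = 195 - 7×26
  ... = 195×(15) + 416×(-7)
Scale by -1768/13 = -136: (u₀, v₀) = (-2040, 952).
General solution: u = -2040 + 32t, v = 952 - 15t for integer t.
u ≥ 0: smallest is -2040 mod 32 = 8 (at t = 64), with v = -8.

8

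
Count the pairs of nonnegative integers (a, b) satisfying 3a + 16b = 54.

2

gcd(16, 3):
  16 = 5*3 + 1
  3 = 3*1
so gcd(16, 3) = 1.
Back-substitute for Bézout coefficients:
  1 = 16 - 5*3
  ... = 3*(-5) + 16*(1)
Scale by 54: one solution is (-270, 54). Reduce a mod 16: (2, 3).
General: a = 2 + 16t, b = 3 - 3t.
a ≥ 0 ⇒ t ≥ 0; b ≥ 0 ⇒ t ≤ 1. So t ∈ [0, 1]: 2 solutions.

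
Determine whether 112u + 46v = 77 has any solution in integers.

gcd(112, 46) = 2  (112 = 2×46 + 20, 46 = 2×20 + 6, 20 = 3×6 + 2, 6 = 3×2).
2 does not divide 77 (remainder 1), so no integer solutions.

no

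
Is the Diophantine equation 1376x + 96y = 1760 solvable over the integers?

gcd(1376, 96):
  1376 = 14·96 + 32
  96 = 3·32
so gcd(1376, 96) = 32.
32 divides 1760, so integer solutions exist.

yes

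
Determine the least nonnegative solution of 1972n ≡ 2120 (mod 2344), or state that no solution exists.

gcd(2344, 1972):
  2344 = 1×1972 + 372
  1972 = 5×372 + 112
  372 = 3×112 + 36
  112 = 3×36 + 4
  36 = 9×4
so gcd(2344, 1972) = 4.
4 divides 2120, so solutions exist.
Back-substitute for Bézout coefficients:
  4 = 112 - 3×36
  ... = 1972×(63) + 2344×(-53)
So 1972×(63) ≡ 4 (mod 2344); multiply by 530: n ≡ 33390 (mod 586).
Smallest nonnegative: n = 33390 mod 586 = 574.

574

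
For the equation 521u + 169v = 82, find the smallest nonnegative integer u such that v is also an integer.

30

gcd(521, 169):
  521 = 3·169 + 14
  169 = 12·14 + 1
  14 = 14·1
so gcd(521, 169) = 1.
1 divides 82, so solutions exist.
Back-substitute for Bézout coefficients:
  1 = 169 - 12·14
  ... = 521·(-12) + 169·(37)
Scale by 82/1 = 82: (u₀, v₀) = (-984, 3034).
General solution: u = -984 + 169t, v = 3034 - 521t for integer t.
u ≥ 0: smallest is -984 mod 169 = 30 (at t = 6), with v = -92.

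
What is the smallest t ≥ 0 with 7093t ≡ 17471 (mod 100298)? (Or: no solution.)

9321

gcd(100298, 7093):
  100298 = 14·7093 + 996
  7093 = 7·996 + 121
  996 = 8·121 + 28
  121 = 4·28 + 9
  28 = 3·9 + 1
  9 = 9·1
so gcd(100298, 7093) = 1.
1 divides 17471, so solutions exist.
Back-substitute for Bézout coefficients:
  1 = 28 - 3·9
  ... = 7093·(-10775) + 100298·(762)
So 7093·(-10775) ≡ 1 (mod 100298); multiply by 17471: t ≡ -188250025 (mod 100298).
Smallest nonnegative: t = -188250025 mod 100298 = 9321.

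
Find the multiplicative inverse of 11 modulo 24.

11

gcd(24, 11):
  24 = 2·11 + 2
  11 = 5·2 + 1
  2 = 2·1
so gcd(24, 11) = 1.
Back-substitute for Bézout coefficients:
  1 = 11 - 5·2
  ... = 11·(11) + 24·(-5)
So 11·11 ≡ 1 (mod 24), and 11 mod 24 = 11.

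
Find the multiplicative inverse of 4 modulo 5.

4

gcd(5, 4):
  5 = 1·4 + 1
  4 = 4·1
so gcd(5, 4) = 1.
Back-substitute for Bézout coefficients:
  1 = 5 - 1·4
  ... = 4·(-1) + 5·(1)
So 4·-1 ≡ 1 (mod 5), and -1 mod 5 = 4.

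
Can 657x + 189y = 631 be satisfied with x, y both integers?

no

gcd(657, 189) = 9.
9 does not divide 631 (remainder 1), so no integer solutions.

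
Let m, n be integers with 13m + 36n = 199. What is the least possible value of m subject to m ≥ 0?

gcd(36, 13) = 1  (36 = 2×13 + 10, 13 = 1×10 + 3, 10 = 3×3 + 1, 3 = 3×1).
1 divides 199, so solutions exist.
Back-substituting, 13×(-11) + 36×(4) = 1.
Scale by 199/1 = 199: (m₀, n₀) = (-2189, 796).
General solution: m = -2189 + 36t, n = 796 - 13t for integer t.
m ≥ 0: smallest is -2189 mod 36 = 7 (at t = 61), with n = 3.

7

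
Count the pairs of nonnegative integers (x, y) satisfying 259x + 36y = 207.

gcd(259, 36):
  259 = 7·36 + 7
  36 = 5·7 + 1
  7 = 7·1
so gcd(259, 36) = 1.
Back-substitute for Bézout coefficients:
  1 = 36 - 5·7
  ... = 259·(-5) + 36·(36)
Scale by 207: one solution is (-1035, 7452). Reduce x mod 36: (9, -59).
General: x = 9 + 36t, y = -59 - 259t.
x ≥ 0 ⇒ t ≥ 0; y ≥ 0 ⇒ t ≤ -1. So t ∈ [0, -1]: 0 solutions.

0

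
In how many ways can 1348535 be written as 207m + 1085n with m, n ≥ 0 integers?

gcd(1085, 207) = 1.
By Bézout, 207·(-152) + 1085·(29) = 1.
One solution: (880, 1075).
General: m = 880 + 1085t, n = 1075 - 207t.
m ≥ 0 ⇒ t ≥ 0; n ≥ 0 ⇒ t ≤ 5. So t ∈ [0, 5]: 6 solutions.

6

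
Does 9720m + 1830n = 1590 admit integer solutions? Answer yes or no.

yes

gcd(9720, 1830) = 30  (9720 = 5·1830 + 570, 1830 = 3·570 + 120, 570 = 4·120 + 90, 120 = 1·90 + 30, 90 = 3·30).
30 divides 1590, so integer solutions exist.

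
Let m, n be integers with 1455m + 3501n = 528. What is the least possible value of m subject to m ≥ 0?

gcd(3501, 1455):
  3501 = 2·1455 + 591
  1455 = 2·591 + 273
  591 = 2·273 + 45
  273 = 6·45 + 3
  45 = 15·3
so gcd(3501, 1455) = 3.
3 divides 528, so solutions exist.
Back-substitute for Bézout coefficients:
  3 = 273 - 6·45
  ... = 1455·(77) + 3501·(-32)
Scale by 528/3 = 176: (m₀, n₀) = (13552, -5632).
General solution: m = 13552 + 1167t, n = -5632 - 485t for integer t.
m ≥ 0: smallest is 13552 mod 1167 = 715 (at t = -11), with n = -297.

715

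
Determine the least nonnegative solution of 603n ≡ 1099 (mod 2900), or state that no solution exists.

gcd(2900, 603):
  2900 = 4×603 + 488
  603 = 1×488 + 115
  488 = 4×115 + 28
  115 = 4×28 + 3
  28 = 9×3 + 1
  3 = 3×1
so gcd(2900, 603) = 1.
1 divides 1099, so solutions exist.
Back-substitute for Bézout coefficients:
  1 = 28 - 9×3
  ... = 603×(-933) + 2900×(194)
So 603×(-933) ≡ 1 (mod 2900); multiply by 1099: n ≡ -1025367 (mod 2900).
Smallest nonnegative: n = -1025367 mod 2900 = 1233.

1233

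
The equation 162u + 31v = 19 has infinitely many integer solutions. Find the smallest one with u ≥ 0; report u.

16

gcd(162, 31) = 1.
1 divides 19, so solutions exist.
By Bézout, 162·(9) + 31·(-47) = 1.
Scale by 19/1 = 19: (u₀, v₀) = (171, -893).
General solution: u = 171 + 31t, v = -893 - 162t for integer t.
u ≥ 0: smallest is 171 mod 31 = 16 (at t = -5), with v = -83.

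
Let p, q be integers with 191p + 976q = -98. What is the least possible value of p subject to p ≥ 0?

gcd(976, 191):
  976 = 5×191 + 21
  191 = 9×21 + 2
  21 = 10×2 + 1
  2 = 2×1
so gcd(976, 191) = 1.
1 divides -98, so solutions exist.
Back-substitute for Bézout coefficients:
  1 = 21 - 10×2
  ... = 191×(-465) + 976×(91)
Scale by -98/1 = -98: (p₀, q₀) = (45570, -8918).
General solution: p = 45570 + 976t, q = -8918 - 191t for integer t.
p ≥ 0: smallest is 45570 mod 976 = 674 (at t = -46), with q = -132.

674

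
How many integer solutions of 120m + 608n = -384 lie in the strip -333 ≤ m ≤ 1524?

gcd(608, 120) = 8.
By Bézout, 120×(-5) + 608×(1) = 8.
Particular solution: (12, -3).
General solution: m = 12 + 76t, n = -3 - 15t for integer t.
-333 ≤ 12 + 76t ≤ 1524 gives t ∈ [-4, 19], which is 24 values.

24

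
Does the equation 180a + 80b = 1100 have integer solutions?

gcd(180, 80):
  180 = 2*80 + 20
  80 = 4*20
so gcd(180, 80) = 20.
20 divides 1100, so integer solutions exist.

yes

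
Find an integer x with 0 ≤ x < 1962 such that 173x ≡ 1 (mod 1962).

1463

gcd(1962, 173):
  1962 = 11·173 + 59
  173 = 2·59 + 55
  59 = 1·55 + 4
  55 = 13·4 + 3
  4 = 1·3 + 1
  3 = 3·1
so gcd(1962, 173) = 1.
Back-substitute for Bézout coefficients:
  1 = 4 - 1·3
  ... = 173·(-499) + 1962·(44)
So 173·-499 ≡ 1 (mod 1962), and -499 mod 1962 = 1463.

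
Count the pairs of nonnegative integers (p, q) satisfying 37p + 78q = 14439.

gcd(78, 37):
  78 = 2*37 + 4
  37 = 9*4 + 1
  4 = 4*1
so gcd(78, 37) = 1.
Back-substitute for Bézout coefficients:
  1 = 37 - 9*4
  ... = 37*(19) + 78*(-9)
Scale by 14439: one solution is (274341, -129951). Reduce p mod 78: (15, 178).
General: p = 15 + 78t, q = 178 - 37t.
p ≥ 0 ⇒ t ≥ 0; q ≥ 0 ⇒ t ≤ 4. So t ∈ [0, 4]: 5 solutions.

5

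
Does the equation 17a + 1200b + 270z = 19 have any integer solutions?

yes

gcd(1200, 17) = 1  (1200 = 70×17 + 10, 17 = 1×10 + 7, 10 = 1×7 + 3, 7 = 2×3 + 1, 3 = 3×1).
gcd(1, 270) = 1.
1 divides 19, so integer solutions exist.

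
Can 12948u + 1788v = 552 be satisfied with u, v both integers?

yes

gcd(12948, 1788) = 12  (12948 = 7·1788 + 432, 1788 = 4·432 + 60, 432 = 7·60 + 12, 60 = 5·12).
12 divides 552, so integer solutions exist.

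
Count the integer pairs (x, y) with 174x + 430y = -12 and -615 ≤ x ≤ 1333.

gcd(430, 174) = 2  (430 = 2×174 + 82, 174 = 2×82 + 10, 82 = 8×10 + 2, 10 = 5×2).
Back-substituting, 174×(-42) + 430×(17) = 2.
Scale by -6: particular solution (252, -102); reduce x mod 215: (37, -15).
General solution: x = 37 + 215t, y = -15 - 87t for integer t.
-615 ≤ 37 + 215t ≤ 1333 gives t ∈ [-3, 6], which is 10 values.

10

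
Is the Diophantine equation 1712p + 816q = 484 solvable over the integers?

no

gcd(1712, 816) = 16  (1712 = 2×816 + 80, 816 = 10×80 + 16, 80 = 5×16).
16 does not divide 484 (remainder 4), so no integer solutions.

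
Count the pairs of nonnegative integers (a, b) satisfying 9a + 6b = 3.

gcd(9, 6) = 3.
By Bézout, 9·(1) + 6·(-1) = 3.
One solution: (1, -1).
General: a = 1 + 2t, b = -1 - 3t.
a ≥ 0 ⇒ t ≥ 0; b ≥ 0 ⇒ t ≤ -1. So t ∈ [0, -1]: 0 solutions.

0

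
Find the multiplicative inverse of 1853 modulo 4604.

gcd(4604, 1853) = 1  (4604 = 2·1853 + 898, 1853 = 2·898 + 57, 898 = 15·57 + 43, 57 = 1·43 + 14, 43 = 3·14 + 1, 14 = 14·1).
Back-substituting, 1853·(-323) + 4604·(130) = 1.
So 1853·-323 ≡ 1 (mod 4604), and -323 mod 4604 = 4281.

4281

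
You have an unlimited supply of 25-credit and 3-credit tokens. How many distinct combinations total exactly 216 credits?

3

Need nonnegative integers with 25j + 3k = 216.
gcd(25, 3) = 1, and 25·(1) + 3·(-8) = 1.
So (j₀, k₀) = (216, -1728); general j = 216 + 3t, k = -1728 - 25t.
j ≥ 0 ⇒ t ≥ -72; k ≥ 0 ⇒ t ≤ -70. That's 3 values of t.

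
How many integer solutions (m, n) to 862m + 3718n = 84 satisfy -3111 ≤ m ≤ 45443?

gcd(3718, 862) = 2  (3718 = 4·862 + 270, 862 = 3·270 + 52, 270 = 5·52 + 10, 52 = 5·10 + 2, 10 = 5·2).
Back-substituting, 862·(358) + 3718·(-83) = 2.
Scale by 42: particular solution (15036, -3486); reduce m mod 1859: (164, -38).
General solution: m = 164 + 1859t, n = -38 - 431t for integer t.
-3111 ≤ 164 + 1859t ≤ 45443 gives t ∈ [-1, 24], which is 26 values.

26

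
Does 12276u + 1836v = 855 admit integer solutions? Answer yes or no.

gcd(12276, 1836) = 36  (12276 = 6*1836 + 1260, 1836 = 1*1260 + 576, 1260 = 2*576 + 108, 576 = 5*108 + 36, 108 = 3*36).
36 does not divide 855 (remainder 27), so no integer solutions.

no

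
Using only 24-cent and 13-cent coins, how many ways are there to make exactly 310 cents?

1

Need nonnegative integers with 24j + 13k = 310.
gcd(24, 13) = 1, and 24·(6) + 13·(-11) = 1.
So (j₀, k₀) = (1860, -3410); general j = 1860 + 13t, k = -3410 - 24t.
j ≥ 0 ⇒ t ≥ -143; k ≥ 0 ⇒ t ≤ -143. That's 1 value of t.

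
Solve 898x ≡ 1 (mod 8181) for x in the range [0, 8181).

7024

gcd(8181, 898):
  8181 = 9*898 + 99
  898 = 9*99 + 7
  99 = 14*7 + 1
  7 = 7*1
so gcd(8181, 898) = 1.
Back-substitute for Bézout coefficients:
  1 = 99 - 14*7
  ... = 898*(-1157) + 8181*(127)
So 898*-1157 ≡ 1 (mod 8181), and -1157 mod 8181 = 7024.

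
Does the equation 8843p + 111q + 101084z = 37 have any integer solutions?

gcd(8843, 111) = 37  (8843 = 79×111 + 74, 111 = 1×74 + 37, 74 = 2×37).
gcd(37, 101084) = 37.
37 divides 37, so integer solutions exist.

yes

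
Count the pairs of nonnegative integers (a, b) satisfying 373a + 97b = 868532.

24

gcd(373, 97) = 1.
By Bézout, 373*(-13) + 97*(50) = 1.
One solution: (78, 8654).
General: a = 78 + 97t, b = 8654 - 373t.
a ≥ 0 ⇒ t ≥ 0; b ≥ 0 ⇒ t ≤ 23. So t ∈ [0, 23]: 24 solutions.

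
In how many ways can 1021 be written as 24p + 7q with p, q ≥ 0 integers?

6

gcd(24, 7) = 1  (24 = 3·7 + 3, 7 = 2·3 + 1, 3 = 3·1).
Back-substituting, 24·(-2) + 7·(7) = 1.
Scale by 1021: one solution is (-2042, 7147). Reduce p mod 7: (2, 139).
General: p = 2 + 7t, q = 139 - 24t.
p ≥ 0 ⇒ t ≥ 0; q ≥ 0 ⇒ t ≤ 5. So t ∈ [0, 5]: 6 solutions.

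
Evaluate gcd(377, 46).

1

gcd(377, 46):
  377 = 8·46 + 9
  46 = 5·9 + 1
  9 = 9·1
so gcd(377, 46) = 1.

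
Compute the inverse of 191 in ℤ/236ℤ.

215

gcd(236, 191):
  236 = 1×191 + 45
  191 = 4×45 + 11
  45 = 4×11 + 1
  11 = 11×1
so gcd(236, 191) = 1.
Back-substitute for Bézout coefficients:
  1 = 45 - 4×11
  ... = 191×(-21) + 236×(17)
So 191×-21 ≡ 1 (mod 236), and -21 mod 236 = 215.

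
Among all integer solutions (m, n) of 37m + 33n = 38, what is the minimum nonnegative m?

26

gcd(37, 33):
  37 = 1×33 + 4
  33 = 8×4 + 1
  4 = 4×1
so gcd(37, 33) = 1.
1 divides 38, so solutions exist.
Back-substitute for Bézout coefficients:
  1 = 33 - 8×4
  ... = 37×(-8) + 33×(9)
Scale by 38/1 = 38: (m₀, n₀) = (-304, 342).
General solution: m = -304 + 33t, n = 342 - 37t for integer t.
m ≥ 0: smallest is -304 mod 33 = 26 (at t = 10), with n = -28.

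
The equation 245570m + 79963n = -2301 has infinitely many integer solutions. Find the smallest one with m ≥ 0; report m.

2871

gcd(245570, 79963) = 13.
13 divides -2301, so solutions exist.
By Bézout, 245570×(-746) + 79963×(2291) = 13.
Scale by -2301/13 = -177: (m₀, n₀) = (132042, -405507).
General solution: m = 132042 + 6151t, n = -405507 - 18890t for integer t.
m ≥ 0: smallest is 132042 mod 6151 = 2871 (at t = -21), with n = -8817.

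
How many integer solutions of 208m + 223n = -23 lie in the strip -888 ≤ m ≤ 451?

gcd(223, 208):
  223 = 1×208 + 15
  208 = 13×15 + 13
  15 = 1×13 + 2
  13 = 6×2 + 1
  2 = 2×1
so gcd(223, 208) = 1.
Back-substitute for Bézout coefficients:
  1 = 13 - 6×2
  ... = 208×(104) + 223×(-97)
Scale by -23: particular solution (-2392, 2231); reduce m mod 223: (61, -57).
General solution: m = 61 + 223t, n = -57 - 208t for integer t.
-888 ≤ 61 + 223t ≤ 451 gives t ∈ [-4, 1], which is 6 values.

6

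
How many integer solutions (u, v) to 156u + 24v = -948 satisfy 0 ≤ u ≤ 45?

23

gcd(156, 24) = 12.
By Bézout, 156*(1) + 24*(-6) = 12.
Particular solution: (1, -46).
General solution: u = 1 + 2t, v = -46 - 13t for integer t.
0 ≤ 1 + 2t ≤ 45 gives t ∈ [0, 22], which is 23 values.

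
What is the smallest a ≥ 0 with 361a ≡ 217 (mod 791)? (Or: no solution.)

gcd(791, 361):
  791 = 2×361 + 69
  361 = 5×69 + 16
  69 = 4×16 + 5
  16 = 3×5 + 1
  5 = 5×1
so gcd(791, 361) = 1.
1 divides 217, so solutions exist.
Back-substitute for Bézout coefficients:
  1 = 16 - 3×5
  ... = 361×(149) + 791×(-68)
So 361×(149) ≡ 1 (mod 791); multiply by 217: a ≡ 32333 (mod 791).
Smallest nonnegative: a = 32333 mod 791 = 693.

693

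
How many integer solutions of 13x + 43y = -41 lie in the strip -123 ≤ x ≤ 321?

gcd(43, 13):
  43 = 3·13 + 4
  13 = 3·4 + 1
  4 = 4·1
so gcd(43, 13) = 1.
Back-substitute for Bézout coefficients:
  1 = 13 - 3·4
  ... = 13·(10) + 43·(-3)
Scale by -41: particular solution (-410, 123); reduce x mod 43: (20, -7).
General solution: x = 20 + 43t, y = -7 - 13t for integer t.
-123 ≤ 20 + 43t ≤ 321 gives t ∈ [-3, 7], which is 11 values.

11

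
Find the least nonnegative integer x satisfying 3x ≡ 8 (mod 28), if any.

gcd(28, 3) = 1.
1 divides 8, so solutions exist.
By Bézout, 3·(-9) + 28·(1) = 1.
So 3·(-9) ≡ 1 (mod 28); multiply by 8: x ≡ -72 (mod 28).
Smallest nonnegative: x = -72 mod 28 = 12.

12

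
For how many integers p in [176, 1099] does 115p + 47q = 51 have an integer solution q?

20

gcd(115, 47) = 1  (115 = 2*47 + 21, 47 = 2*21 + 5, 21 = 4*5 + 1, 5 = 5*1).
Back-substituting, 115*(9) + 47*(-22) = 1.
Scale by 51: particular solution (459, -1122); reduce p mod 47: (36, -87).
General solution: p = 36 + 47t, q = -87 - 115t for integer t.
176 ≤ 36 + 47t ≤ 1099 gives t ∈ [3, 22], which is 20 values.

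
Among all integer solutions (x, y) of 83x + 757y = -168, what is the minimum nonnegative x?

gcd(757, 83) = 1  (757 = 9·83 + 10, 83 = 8·10 + 3, 10 = 3·3 + 1, 3 = 3·1).
1 divides -168, so solutions exist.
Back-substituting, 83·(-228) + 757·(25) = 1.
Scale by -168/1 = -168: (x₀, y₀) = (38304, -4200).
General solution: x = 38304 + 757t, y = -4200 - 83t for integer t.
x ≥ 0: smallest is 38304 mod 757 = 454 (at t = -50), with y = -50.

454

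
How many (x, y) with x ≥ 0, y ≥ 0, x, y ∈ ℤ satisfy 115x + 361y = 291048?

gcd(361, 115):
  361 = 3·115 + 16
  115 = 7·16 + 3
  16 = 5·3 + 1
  3 = 3·1
so gcd(361, 115) = 1.
Back-substitute for Bézout coefficients:
  1 = 16 - 5·3
  ... = 115·(-113) + 361·(36)
Scale by 291048: one solution is (-32888424, 10477728). Reduce x mod 361: (120, 768).
General: x = 120 + 361t, y = 768 - 115t.
x ≥ 0 ⇒ t ≥ 0; y ≥ 0 ⇒ t ≤ 6. So t ∈ [0, 6]: 7 solutions.

7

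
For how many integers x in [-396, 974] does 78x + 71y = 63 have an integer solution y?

19

gcd(78, 71) = 1  (78 = 1×71 + 7, 71 = 10×7 + 1, 7 = 7×1).
Back-substituting, 78×(-10) + 71×(11) = 1.
Scale by 63: particular solution (-630, 693); reduce x mod 71: (9, -9).
General solution: x = 9 + 71t, y = -9 - 78t for integer t.
-396 ≤ 9 + 71t ≤ 974 gives t ∈ [-5, 13], which is 19 values.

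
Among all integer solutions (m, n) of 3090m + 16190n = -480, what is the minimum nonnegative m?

47

gcd(16190, 3090):
  16190 = 5*3090 + 740
  3090 = 4*740 + 130
  740 = 5*130 + 90
  130 = 1*90 + 40
  90 = 2*40 + 10
  40 = 4*10
so gcd(16190, 3090) = 10.
10 divides -480, so solutions exist.
Back-substitute for Bézout coefficients:
  10 = 90 - 2*40
  ... = 3090*(-372) + 16190*(71)
Scale by -480/10 = -48: (m₀, n₀) = (17856, -3408).
General solution: m = 17856 + 1619t, n = -3408 - 309t for integer t.
m ≥ 0: smallest is 17856 mod 1619 = 47 (at t = -11), with n = -9.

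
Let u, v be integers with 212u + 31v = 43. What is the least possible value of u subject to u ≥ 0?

gcd(212, 31):
  212 = 6*31 + 26
  31 = 1*26 + 5
  26 = 5*5 + 1
  5 = 5*1
so gcd(212, 31) = 1.
1 divides 43, so solutions exist.
Back-substitute for Bézout coefficients:
  1 = 26 - 5*5
  ... = 212*(6) + 31*(-41)
Scale by 43/1 = 43: (u₀, v₀) = (258, -1763).
General solution: u = 258 + 31t, v = -1763 - 212t for integer t.
u ≥ 0: smallest is 258 mod 31 = 10 (at t = -8), with v = -67.

10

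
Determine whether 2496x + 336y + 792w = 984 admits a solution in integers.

gcd(2496, 336):
  2496 = 7*336 + 144
  336 = 2*144 + 48
  144 = 3*48
so gcd(2496, 336) = 48.
gcd(48, 792) = 24.
24 divides 984, so integer solutions exist.

yes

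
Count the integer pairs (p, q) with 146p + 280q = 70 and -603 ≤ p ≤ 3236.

27

gcd(280, 146) = 2.
By Bézout, 146×(-23) + 280×(12) = 2.
Particular solution: (35, -18).
General solution: p = 35 + 140t, q = -18 - 73t for integer t.
-603 ≤ 35 + 140t ≤ 3236 gives t ∈ [-4, 22], which is 27 values.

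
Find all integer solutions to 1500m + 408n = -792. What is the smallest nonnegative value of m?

6

gcd(1500, 408):
  1500 = 3·408 + 276
  408 = 1·276 + 132
  276 = 2·132 + 12
  132 = 11·12
so gcd(1500, 408) = 12.
12 divides -792, so solutions exist.
Back-substitute for Bézout coefficients:
  12 = 276 - 2·132
  ... = 1500·(3) + 408·(-11)
Scale by -792/12 = -66: (m₀, n₀) = (-198, 726).
General solution: m = -198 + 34t, n = 726 - 125t for integer t.
m ≥ 0: smallest is -198 mod 34 = 6 (at t = 6), with n = -24.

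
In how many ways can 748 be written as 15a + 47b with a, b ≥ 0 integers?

gcd(47, 15) = 1.
By Bézout, 15*(22) + 47*(-7) = 1.
One solution: (6, 14).
General: a = 6 + 47t, b = 14 - 15t.
a ≥ 0 ⇒ t ≥ 0; b ≥ 0 ⇒ t ≤ 0. So t ∈ [0, 0]: 1 solution.

1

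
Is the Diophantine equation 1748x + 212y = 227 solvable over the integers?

no

gcd(1748, 212) = 4  (1748 = 8·212 + 52, 212 = 4·52 + 4, 52 = 13·4).
4 does not divide 227 (remainder 3), so no integer solutions.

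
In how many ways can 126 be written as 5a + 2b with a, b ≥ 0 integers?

13

gcd(5, 2) = 1  (5 = 2×2 + 1, 2 = 2×1).
Back-substituting, 5×(1) + 2×(-2) = 1.
Scale by 126: one solution is (126, -252). Reduce a mod 2: (0, 63).
General: a = 0 + 2t, b = 63 - 5t.
a ≥ 0 ⇒ t ≥ 0; b ≥ 0 ⇒ t ≤ 12. So t ∈ [0, 12]: 13 solutions.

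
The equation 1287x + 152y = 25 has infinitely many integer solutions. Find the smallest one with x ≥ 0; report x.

71

gcd(1287, 152):
  1287 = 8·152 + 71
  152 = 2·71 + 10
  71 = 7·10 + 1
  10 = 10·1
so gcd(1287, 152) = 1.
1 divides 25, so solutions exist.
Back-substitute for Bézout coefficients:
  1 = 71 - 7·10
  ... = 1287·(15) + 152·(-127)
Scale by 25/1 = 25: (x₀, y₀) = (375, -3175).
General solution: x = 375 + 152t, y = -3175 - 1287t for integer t.
x ≥ 0: smallest is 375 mod 152 = 71 (at t = -2), with y = -601.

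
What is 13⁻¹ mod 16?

5

gcd(16, 13) = 1  (16 = 1·13 + 3, 13 = 4·3 + 1, 3 = 3·1).
Back-substituting, 13·(5) + 16·(-4) = 1.
So 13·5 ≡ 1 (mod 16), and 5 mod 16 = 5.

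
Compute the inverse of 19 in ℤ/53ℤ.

gcd(53, 19):
  53 = 2·19 + 15
  19 = 1·15 + 4
  15 = 3·4 + 3
  4 = 1·3 + 1
  3 = 3·1
so gcd(53, 19) = 1.
Back-substitute for Bézout coefficients:
  1 = 4 - 1·3
  ... = 19·(14) + 53·(-5)
So 19·14 ≡ 1 (mod 53), and 14 mod 53 = 14.

14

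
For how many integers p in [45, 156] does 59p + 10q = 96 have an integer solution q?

11

gcd(59, 10):
  59 = 5×10 + 9
  10 = 1×9 + 1
  9 = 9×1
so gcd(59, 10) = 1.
Back-substitute for Bézout coefficients:
  1 = 10 - 1×9
  ... = 59×(-1) + 10×(6)
Scale by 96: particular solution (-96, 576); reduce p mod 10: (4, -14).
General solution: p = 4 + 10t, q = -14 - 59t for integer t.
45 ≤ 4 + 10t ≤ 156 gives t ∈ [5, 15], which is 11 values.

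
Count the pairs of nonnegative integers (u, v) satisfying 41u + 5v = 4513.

gcd(41, 5) = 1.
By Bézout, 41*(1) + 5*(-8) = 1.
One solution: (3, 878).
General: u = 3 + 5t, v = 878 - 41t.
u ≥ 0 ⇒ t ≥ 0; v ≥ 0 ⇒ t ≤ 21. So t ∈ [0, 21]: 22 solutions.

22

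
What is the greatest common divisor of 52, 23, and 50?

1

gcd(52, 23):
  52 = 2×23 + 6
  23 = 3×6 + 5
  6 = 1×5 + 1
  5 = 5×1
so gcd(52, 23) = 1.
gcd(1, 50) = 1.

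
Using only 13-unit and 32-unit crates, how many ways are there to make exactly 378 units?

Need nonnegative integers with 13j + 32k = 378.
gcd(13, 32) = 1, and 13·(5) + 32·(-2) = 1.
So (j₀, k₀) = (1890, -756); general j = 1890 + 32t, k = -756 - 13t.
j ≥ 0 ⇒ t ≥ -59; k ≥ 0 ⇒ t ≤ -59. That's 1 value of t.

1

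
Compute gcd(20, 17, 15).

1

gcd(20, 17):
  20 = 1×17 + 3
  17 = 5×3 + 2
  3 = 1×2 + 1
  2 = 2×1
so gcd(20, 17) = 1.
gcd(1, 15) = 1.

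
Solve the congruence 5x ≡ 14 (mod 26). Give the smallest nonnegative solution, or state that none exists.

gcd(26, 5):
  26 = 5·5 + 1
  5 = 5·1
so gcd(26, 5) = 1.
1 divides 14, so solutions exist.
Back-substitute for Bézout coefficients:
  1 = 26 - 5·5
  ... = 5·(-5) + 26·(1)
So 5·(-5) ≡ 1 (mod 26); multiply by 14: x ≡ -70 (mod 26).
Smallest nonnegative: x = -70 mod 26 = 8.

8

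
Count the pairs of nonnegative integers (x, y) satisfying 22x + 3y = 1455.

gcd(22, 3) = 1  (22 = 7·3 + 1, 3 = 3·1).
Back-substituting, 22·(1) + 3·(-7) = 1.
Scale by 1455: one solution is (1455, -10185). Reduce x mod 3: (0, 485).
General: x = 0 + 3t, y = 485 - 22t.
x ≥ 0 ⇒ t ≥ 0; y ≥ 0 ⇒ t ≤ 22. So t ∈ [0, 22]: 23 solutions.

23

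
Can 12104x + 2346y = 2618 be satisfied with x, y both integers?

gcd(12104, 2346) = 34  (12104 = 5×2346 + 374, 2346 = 6×374 + 102, 374 = 3×102 + 68, 102 = 1×68 + 34, 68 = 2×34).
34 divides 2618, so integer solutions exist.

yes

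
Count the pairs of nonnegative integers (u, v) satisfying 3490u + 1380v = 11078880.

gcd(3490, 1380) = 10  (3490 = 2·1380 + 730, 1380 = 1·730 + 650, 730 = 1·650 + 80, 650 = 8·80 + 10, 80 = 8·10).
Back-substituting, 3490·(-17) + 1380·(43) = 10.
Scale by 1107888: one solution is (-18834096, 47639184). Reduce u mod 138: (6, 8013).
General: u = 6 + 138t, v = 8013 - 349t.
u ≥ 0 ⇒ t ≥ 0; v ≥ 0 ⇒ t ≤ 22. So t ∈ [0, 22]: 23 solutions.

23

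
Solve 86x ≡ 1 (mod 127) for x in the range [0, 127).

gcd(127, 86) = 1.
By Bézout, 86·(-31) + 127·(21) = 1.
So 86·-31 ≡ 1 (mod 127), and -31 mod 127 = 96.

96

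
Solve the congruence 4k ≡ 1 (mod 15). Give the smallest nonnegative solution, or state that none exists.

4

gcd(15, 4) = 1  (15 = 3×4 + 3, 4 = 1×3 + 1, 3 = 3×1).
1 divides 1, so solutions exist.
Back-substituting, 4×(4) + 15×(-1) = 1.
So 4×(4) ≡ 1 (mod 15); multiply by 1: k ≡ 4 (mod 15).
Smallest nonnegative: k = 4 mod 15 = 4.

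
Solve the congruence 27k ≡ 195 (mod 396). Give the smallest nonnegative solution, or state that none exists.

gcd(396, 27) = 9.
9 does not divide 195, so the congruence has no solution.

no solution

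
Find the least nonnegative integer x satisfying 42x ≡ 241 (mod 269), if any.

89

gcd(269, 42):
  269 = 6*42 + 17
  42 = 2*17 + 8
  17 = 2*8 + 1
  8 = 8*1
so gcd(269, 42) = 1.
1 divides 241, so solutions exist.
Back-substitute for Bézout coefficients:
  1 = 17 - 2*8
  ... = 42*(-32) + 269*(5)
So 42*(-32) ≡ 1 (mod 269); multiply by 241: x ≡ -7712 (mod 269).
Smallest nonnegative: x = -7712 mod 269 = 89.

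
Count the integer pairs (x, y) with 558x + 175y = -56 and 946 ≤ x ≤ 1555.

3

gcd(558, 175):
  558 = 3*175 + 33
  175 = 5*33 + 10
  33 = 3*10 + 3
  10 = 3*3 + 1
  3 = 3*1
so gcd(558, 175) = 1.
Back-substitute for Bézout coefficients:
  1 = 10 - 3*3
  ... = 558*(-53) + 175*(169)
Scale by -56: particular solution (2968, -9464); reduce x mod 175: (168, -536).
General solution: x = 168 + 175t, y = -536 - 558t for integer t.
946 ≤ 168 + 175t ≤ 1555 gives t ∈ [5, 7], which is 3 values.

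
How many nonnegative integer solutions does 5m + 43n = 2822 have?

gcd(43, 5) = 1  (43 = 8*5 + 3, 5 = 1*3 + 2, 3 = 1*2 + 1, 2 = 2*1).
Back-substituting, 5*(-17) + 43*(2) = 1.
Scale by 2822: one solution is (-47974, 5644). Reduce m mod 43: (14, 64).
General: m = 14 + 43t, n = 64 - 5t.
m ≥ 0 ⇒ t ≥ 0; n ≥ 0 ⇒ t ≤ 12. So t ∈ [0, 12]: 13 solutions.

13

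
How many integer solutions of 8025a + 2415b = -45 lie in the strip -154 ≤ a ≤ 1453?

gcd(8025, 2415):
  8025 = 3·2415 + 780
  2415 = 3·780 + 75
  780 = 10·75 + 30
  75 = 2·30 + 15
  30 = 2·15
so gcd(8025, 2415) = 15.
Back-substitute for Bézout coefficients:
  15 = 75 - 2·30
  ... = 8025·(-65) + 2415·(216)
Scale by -3: particular solution (195, -648); reduce a mod 161: (34, -113).
General solution: a = 34 + 161t, b = -113 - 535t for integer t.
-154 ≤ 34 + 161t ≤ 1453 gives t ∈ [-1, 8], which is 10 values.

10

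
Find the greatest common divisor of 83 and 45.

1

gcd(83, 45):
  83 = 1×45 + 38
  45 = 1×38 + 7
  38 = 5×7 + 3
  7 = 2×3 + 1
  3 = 3×1
so gcd(83, 45) = 1.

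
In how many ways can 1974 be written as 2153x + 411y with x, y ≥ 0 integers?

0

gcd(2153, 411) = 1  (2153 = 5×411 + 98, 411 = 4×98 + 19, 98 = 5×19 + 3, 19 = 6×3 + 1, 3 = 3×1).
Back-substituting, 2153×(-130) + 411×(681) = 1.
Scale by 1974: one solution is (-256620, 1344294). Reduce x mod 411: (255, -1331).
General: x = 255 + 411t, y = -1331 - 2153t.
x ≥ 0 ⇒ t ≥ 0; y ≥ 0 ⇒ t ≤ -1. So t ∈ [0, -1]: 0 solutions.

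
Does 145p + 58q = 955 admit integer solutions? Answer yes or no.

no

gcd(145, 58) = 29  (145 = 2·58 + 29, 58 = 2·29).
29 does not divide 955 (remainder 27), so no integer solutions.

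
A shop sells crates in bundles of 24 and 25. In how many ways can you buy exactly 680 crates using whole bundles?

Need nonnegative integers with 24j + 25k = 680.
gcd(24, 25) = 1, and 24·(-1) + 25·(1) = 1.
So (j₀, k₀) = (-680, 680); general j = -680 + 25t, k = 680 - 24t.
j ≥ 0 ⇒ t ≥ 28; k ≥ 0 ⇒ t ≤ 28. That's 1 value of t.

1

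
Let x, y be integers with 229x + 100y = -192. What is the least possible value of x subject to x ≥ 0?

gcd(229, 100):
  229 = 2·100 + 29
  100 = 3·29 + 13
  29 = 2·13 + 3
  13 = 4·3 + 1
  3 = 3·1
so gcd(229, 100) = 1.
1 divides -192, so solutions exist.
Back-substitute for Bézout coefficients:
  1 = 13 - 4·3
  ... = 229·(-31) + 100·(71)
Scale by -192/1 = -192: (x₀, y₀) = (5952, -13632).
General solution: x = 5952 + 100t, y = -13632 - 229t for integer t.
x ≥ 0: smallest is 5952 mod 100 = 52 (at t = -59), with y = -121.

52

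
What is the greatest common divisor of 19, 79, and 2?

1

gcd(79, 19):
  79 = 4×19 + 3
  19 = 6×3 + 1
  3 = 3×1
so gcd(79, 19) = 1.
gcd(1, 2) = 1.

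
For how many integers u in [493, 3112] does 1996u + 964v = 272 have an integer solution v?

gcd(1996, 964) = 4.
By Bézout, 1996×(-85) + 964×(176) = 4.
Particular solution: (4, -8).
General solution: u = 4 + 241t, v = -8 - 499t for integer t.
493 ≤ 4 + 241t ≤ 3112 gives t ∈ [3, 12], which is 10 values.

10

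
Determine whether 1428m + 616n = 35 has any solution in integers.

no

gcd(1428, 616):
  1428 = 2*616 + 196
  616 = 3*196 + 28
  196 = 7*28
so gcd(1428, 616) = 28.
28 does not divide 35 (remainder 7), so no integer solutions.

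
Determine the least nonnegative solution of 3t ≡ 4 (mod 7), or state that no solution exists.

6

gcd(7, 3) = 1.
1 divides 4, so solutions exist.
By Bézout, 3·(-2) + 7·(1) = 1.
So 3·(-2) ≡ 1 (mod 7); multiply by 4: t ≡ -8 (mod 7).
Smallest nonnegative: t = -8 mod 7 = 6.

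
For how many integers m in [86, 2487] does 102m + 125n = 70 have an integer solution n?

19

gcd(125, 102) = 1.
By Bézout, 102×(38) + 125×(-31) = 1.
Particular solution: (35, -28).
General solution: m = 35 + 125t, n = -28 - 102t for integer t.
86 ≤ 35 + 125t ≤ 2487 gives t ∈ [1, 19], which is 19 values.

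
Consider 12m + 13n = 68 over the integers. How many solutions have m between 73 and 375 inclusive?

24

gcd(13, 12):
  13 = 1×12 + 1
  12 = 12×1
so gcd(13, 12) = 1.
Back-substitute for Bézout coefficients:
  1 = 13 - 1×12
  ... = 12×(-1) + 13×(1)
Scale by 68: particular solution (-68, 68); reduce m mod 13: (10, -4).
General solution: m = 10 + 13t, n = -4 - 12t for integer t.
73 ≤ 10 + 13t ≤ 375 gives t ∈ [5, 28], which is 24 values.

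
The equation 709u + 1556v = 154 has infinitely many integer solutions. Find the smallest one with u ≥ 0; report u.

gcd(1556, 709) = 1  (1556 = 2*709 + 138, 709 = 5*138 + 19, 138 = 7*19 + 5, 19 = 3*5 + 4, 5 = 1*4 + 1, 4 = 4*1).
1 divides 154, so solutions exist.
Back-substituting, 709*(-327) + 1556*(149) = 1.
Scale by 154/1 = 154: (u₀, v₀) = (-50358, 22946).
General solution: u = -50358 + 1556t, v = 22946 - 709t for integer t.
u ≥ 0: smallest is -50358 mod 1556 = 990 (at t = 33), with v = -451.

990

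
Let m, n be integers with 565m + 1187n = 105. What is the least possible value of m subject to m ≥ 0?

gcd(1187, 565) = 1  (1187 = 2*565 + 57, 565 = 9*57 + 52, 57 = 1*52 + 5, 52 = 10*5 + 2, 5 = 2*2 + 1, 2 = 2*1).
1 divides 105, so solutions exist.
Back-substituting, 565*(-479) + 1187*(228) = 1.
Scale by 105/1 = 105: (m₀, n₀) = (-50295, 23940).
General solution: m = -50295 + 1187t, n = 23940 - 565t for integer t.
m ≥ 0: smallest is -50295 mod 1187 = 746 (at t = 43), with n = -355.

746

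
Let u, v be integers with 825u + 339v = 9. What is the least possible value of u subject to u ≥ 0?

gcd(825, 339):
  825 = 2×339 + 147
  339 = 2×147 + 45
  147 = 3×45 + 12
  45 = 3×12 + 9
  12 = 1×9 + 3
  9 = 3×3
so gcd(825, 339) = 3.
3 divides 9, so solutions exist.
Back-substitute for Bézout coefficients:
  3 = 12 - 1×9
  ... = 825×(30) + 339×(-73)
Scale by 9/3 = 3: (u₀, v₀) = (90, -219).
General solution: u = 90 + 113t, v = -219 - 275t for integer t.
u ≥ 0: smallest is 90 mod 113 = 90 (at t = 0), with v = -219.

90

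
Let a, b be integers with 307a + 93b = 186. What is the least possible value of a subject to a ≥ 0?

gcd(307, 93):
  307 = 3*93 + 28
  93 = 3*28 + 9
  28 = 3*9 + 1
  9 = 9*1
so gcd(307, 93) = 1.
1 divides 186, so solutions exist.
Back-substitute for Bézout coefficients:
  1 = 28 - 3*9
  ... = 307*(10) + 93*(-33)
Scale by 186/1 = 186: (a₀, b₀) = (1860, -6138).
General solution: a = 1860 + 93t, b = -6138 - 307t for integer t.
a ≥ 0: smallest is 1860 mod 93 = 0 (at t = -20), with b = 2.

0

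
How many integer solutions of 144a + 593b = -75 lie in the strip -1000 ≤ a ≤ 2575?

gcd(593, 144):
  593 = 4*144 + 17
  144 = 8*17 + 8
  17 = 2*8 + 1
  8 = 8*1
so gcd(593, 144) = 1.
Back-substitute for Bézout coefficients:
  1 = 17 - 2*8
  ... = 144*(-70) + 593*(17)
Scale by -75: particular solution (5250, -1275); reduce a mod 593: (506, -123).
General solution: a = 506 + 593t, b = -123 - 144t for integer t.
-1000 ≤ 506 + 593t ≤ 2575 gives t ∈ [-2, 3], which is 6 values.

6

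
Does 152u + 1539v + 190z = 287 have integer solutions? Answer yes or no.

gcd(1539, 152) = 19.
gcd(19, 190) = 19.
19 does not divide 287 (remainder 2), so no integer solutions.

no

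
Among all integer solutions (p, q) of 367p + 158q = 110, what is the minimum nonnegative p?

gcd(367, 158):
  367 = 2·158 + 51
  158 = 3·51 + 5
  51 = 10·5 + 1
  5 = 5·1
so gcd(367, 158) = 1.
1 divides 110, so solutions exist.
Back-substitute for Bézout coefficients:
  1 = 51 - 10·5
  ... = 367·(31) + 158·(-72)
Scale by 110/1 = 110: (p₀, q₀) = (3410, -7920).
General solution: p = 3410 + 158t, q = -7920 - 367t for integer t.
p ≥ 0: smallest is 3410 mod 158 = 92 (at t = -21), with q = -213.

92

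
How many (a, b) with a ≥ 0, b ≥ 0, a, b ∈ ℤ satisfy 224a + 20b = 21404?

19

gcd(224, 20):
  224 = 11*20 + 4
  20 = 5*4
so gcd(224, 20) = 4.
Back-substitute for Bézout coefficients:
  4 = 224 - 11*20
  ... = 224*(1) + 20*(-11)
Scale by 5351: one solution is (5351, -58861). Reduce a mod 5: (1, 1059).
General: a = 1 + 5t, b = 1059 - 56t.
a ≥ 0 ⇒ t ≥ 0; b ≥ 0 ⇒ t ≤ 18. So t ∈ [0, 18]: 19 solutions.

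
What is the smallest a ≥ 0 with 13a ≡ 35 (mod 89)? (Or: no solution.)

78

gcd(89, 13) = 1  (89 = 6·13 + 11, 13 = 1·11 + 2, 11 = 5·2 + 1, 2 = 2·1).
1 divides 35, so solutions exist.
Back-substituting, 13·(-41) + 89·(6) = 1.
So 13·(-41) ≡ 1 (mod 89); multiply by 35: a ≡ -1435 (mod 89).
Smallest nonnegative: a = -1435 mod 89 = 78.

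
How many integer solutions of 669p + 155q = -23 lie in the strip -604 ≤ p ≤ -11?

4

gcd(669, 155):
  669 = 4·155 + 49
  155 = 3·49 + 8
  49 = 6·8 + 1
  8 = 8·1
so gcd(669, 155) = 1.
Back-substitute for Bézout coefficients:
  1 = 49 - 6·8
  ... = 669·(19) + 155·(-82)
Scale by -23: particular solution (-437, 1886); reduce p mod 155: (28, -121).
General solution: p = 28 + 155t, q = -121 - 669t for integer t.
-604 ≤ 28 + 155t ≤ -11 gives t ∈ [-4, -1], which is 4 values.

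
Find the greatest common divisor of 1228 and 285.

1

gcd(1228, 285):
  1228 = 4·285 + 88
  285 = 3·88 + 21
  88 = 4·21 + 4
  21 = 5·4 + 1
  4 = 4·1
so gcd(1228, 285) = 1.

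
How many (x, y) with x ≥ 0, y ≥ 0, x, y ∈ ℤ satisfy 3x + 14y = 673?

16

gcd(14, 3):
  14 = 4×3 + 2
  3 = 1×2 + 1
  2 = 2×1
so gcd(14, 3) = 1.
Back-substitute for Bézout coefficients:
  1 = 3 - 1×2
  ... = 3×(5) + 14×(-1)
Scale by 673: one solution is (3365, -673). Reduce x mod 14: (5, 47).
General: x = 5 + 14t, y = 47 - 3t.
x ≥ 0 ⇒ t ≥ 0; y ≥ 0 ⇒ t ≤ 15. So t ∈ [0, 15]: 16 solutions.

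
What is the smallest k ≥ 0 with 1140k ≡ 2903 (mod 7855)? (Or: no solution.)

no solution

gcd(7855, 1140) = 5.
5 does not divide 2903, so the congruence has no solution.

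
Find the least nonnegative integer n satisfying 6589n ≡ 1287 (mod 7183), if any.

gcd(7183, 6589) = 11  (7183 = 1*6589 + 594, 6589 = 11*594 + 55, 594 = 10*55 + 44, 55 = 1*44 + 11, 44 = 4*11).
11 divides 1287, so solutions exist.
Back-substituting, 6589*(133) + 7183*(-122) = 11.
So 6589*(133) ≡ 11 (mod 7183); multiply by 117: n ≡ 15561 (mod 653).
Smallest nonnegative: n = 15561 mod 653 = 542.

542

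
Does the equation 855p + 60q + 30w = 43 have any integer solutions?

gcd(855, 60) = 15  (855 = 14×60 + 15, 60 = 4×15).
gcd(15, 30) = 15.
15 does not divide 43 (remainder 13), so no integer solutions.

no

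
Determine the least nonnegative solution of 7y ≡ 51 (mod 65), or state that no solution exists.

gcd(65, 7):
  65 = 9·7 + 2
  7 = 3·2 + 1
  2 = 2·1
so gcd(65, 7) = 1.
1 divides 51, so solutions exist.
Back-substitute for Bézout coefficients:
  1 = 7 - 3·2
  ... = 7·(28) + 65·(-3)
So 7·(28) ≡ 1 (mod 65); multiply by 51: y ≡ 1428 (mod 65).
Smallest nonnegative: y = 1428 mod 65 = 63.

63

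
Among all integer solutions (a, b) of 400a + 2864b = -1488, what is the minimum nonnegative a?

gcd(2864, 400):
  2864 = 7×400 + 64
  400 = 6×64 + 16
  64 = 4×16
so gcd(2864, 400) = 16.
16 divides -1488, so solutions exist.
Back-substitute for Bézout coefficients:
  16 = 400 - 6×64
  ... = 400×(43) + 2864×(-6)
Scale by -1488/16 = -93: (a₀, b₀) = (-3999, 558).
General solution: a = -3999 + 179t, b = 558 - 25t for integer t.
a ≥ 0: smallest is -3999 mod 179 = 118 (at t = 23), with b = -17.

118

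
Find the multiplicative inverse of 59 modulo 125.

89

gcd(125, 59) = 1.
By Bézout, 59*(-36) + 125*(17) = 1.
So 59*-36 ≡ 1 (mod 125), and -36 mod 125 = 89.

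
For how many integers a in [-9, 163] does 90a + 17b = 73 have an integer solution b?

gcd(90, 17) = 1  (90 = 5·17 + 5, 17 = 3·5 + 2, 5 = 2·2 + 1, 2 = 2·1).
Back-substituting, 90·(7) + 17·(-37) = 1.
Scale by 73: particular solution (511, -2701); reduce a mod 17: (1, -1).
General solution: a = 1 + 17t, b = -1 - 90t for integer t.
-9 ≤ 1 + 17t ≤ 163 gives t ∈ [0, 9], which is 10 values.

10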